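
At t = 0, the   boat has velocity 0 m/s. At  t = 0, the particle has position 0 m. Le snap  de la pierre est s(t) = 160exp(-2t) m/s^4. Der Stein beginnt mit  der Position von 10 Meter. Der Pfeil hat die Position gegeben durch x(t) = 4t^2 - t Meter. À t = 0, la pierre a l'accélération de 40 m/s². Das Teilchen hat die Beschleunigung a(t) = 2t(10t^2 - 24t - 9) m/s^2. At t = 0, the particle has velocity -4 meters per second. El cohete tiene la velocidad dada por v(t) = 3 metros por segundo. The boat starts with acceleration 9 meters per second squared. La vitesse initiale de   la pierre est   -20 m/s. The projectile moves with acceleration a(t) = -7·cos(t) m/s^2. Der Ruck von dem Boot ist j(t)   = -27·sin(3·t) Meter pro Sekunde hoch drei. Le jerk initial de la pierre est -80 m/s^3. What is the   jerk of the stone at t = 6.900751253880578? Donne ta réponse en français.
En partant du snap s(t) = 160·exp(-2·t), nous prenons 1 intégrale. La primitive du snap est le jerk. En utilisant j(0) = -80, nous obtenons j(t) = -80·exp(-2·t). Nous avons le jerk j(t) = -80·exp(-2·t). En substituant t = 6.900751253880578: j(6.900751253880578) = -0.0000811285298135942.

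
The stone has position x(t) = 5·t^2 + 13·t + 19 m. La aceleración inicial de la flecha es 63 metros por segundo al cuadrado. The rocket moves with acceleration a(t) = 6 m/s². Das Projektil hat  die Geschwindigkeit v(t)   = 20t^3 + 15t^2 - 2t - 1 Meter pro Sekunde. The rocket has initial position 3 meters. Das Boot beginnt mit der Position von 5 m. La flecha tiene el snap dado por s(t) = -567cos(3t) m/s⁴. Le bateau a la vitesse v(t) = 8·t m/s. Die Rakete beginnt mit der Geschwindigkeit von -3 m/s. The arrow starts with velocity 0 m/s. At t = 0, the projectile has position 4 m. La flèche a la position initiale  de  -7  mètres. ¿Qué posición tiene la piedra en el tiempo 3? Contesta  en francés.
De l'équation de la position x(t) = 5·t^2 + 13·t + 19, nous substituons t = 3 pour obtenir x = 103.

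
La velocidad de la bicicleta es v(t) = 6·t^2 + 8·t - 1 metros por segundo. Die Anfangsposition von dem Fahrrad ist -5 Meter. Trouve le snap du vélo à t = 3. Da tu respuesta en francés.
En partant de la vitesse v(t) = 6·t^2 + 8·t - 1, nous prenons 3 dérivées. En prenant d/dt de v(t), nous trouvons a(t) = 12·t + 8. En dérivant l'accélération, nous obtenons le jerk: j(t) = 12. En prenant d/dt de j(t), nous trouvons s(t) = 0. De l'équation du snap s(t) = 0, nous substituons t = 3 pour obtenir s = 0.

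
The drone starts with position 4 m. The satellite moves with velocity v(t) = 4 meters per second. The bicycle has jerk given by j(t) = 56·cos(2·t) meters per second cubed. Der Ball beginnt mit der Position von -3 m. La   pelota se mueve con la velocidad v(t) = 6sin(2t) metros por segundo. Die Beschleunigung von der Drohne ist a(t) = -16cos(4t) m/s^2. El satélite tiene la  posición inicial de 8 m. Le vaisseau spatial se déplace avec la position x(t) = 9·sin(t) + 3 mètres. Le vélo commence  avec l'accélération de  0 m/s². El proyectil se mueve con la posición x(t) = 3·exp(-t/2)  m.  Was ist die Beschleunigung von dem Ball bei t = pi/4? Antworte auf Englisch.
We must differentiate our velocity equation v(t) = 6·sin(2·t) 1 time. Differentiating velocity, we get acceleration: a(t) = 12·cos(2·t). Using a(t) = 12·cos(2·t) and substituting t = pi/4, we find a = 0.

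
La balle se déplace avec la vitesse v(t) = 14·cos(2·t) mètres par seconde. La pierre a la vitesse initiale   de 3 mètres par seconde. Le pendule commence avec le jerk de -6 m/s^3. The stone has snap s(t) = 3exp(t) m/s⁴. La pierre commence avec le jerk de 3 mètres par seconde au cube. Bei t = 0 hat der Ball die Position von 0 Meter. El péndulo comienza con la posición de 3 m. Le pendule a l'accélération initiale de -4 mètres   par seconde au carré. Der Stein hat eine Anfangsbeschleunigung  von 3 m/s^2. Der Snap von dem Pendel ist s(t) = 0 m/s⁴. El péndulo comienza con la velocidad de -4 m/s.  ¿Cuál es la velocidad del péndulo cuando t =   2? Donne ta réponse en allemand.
Ausgehend von dem Snap s(t) = 0, nehmen wir 3 Integrale. Das Integral von dem Snap, mit j(0) = -6, ergibt den Ruck: j(t) = -6. Das Integral von dem Ruck ist die Beschleunigung. Mit a(0) = -4 erhalten wir a(t) = -6·t - 4. Mit ∫a(t)dt und Anwendung von v(0) = -4, finden wir v(t) = -3·t^2 - 4·t - 4. Aus der Gleichung für die Geschwindigkeit v(t) = -3·t^2 - 4·t - 4, setzen wir t = 2 ein und erhalten v = -24.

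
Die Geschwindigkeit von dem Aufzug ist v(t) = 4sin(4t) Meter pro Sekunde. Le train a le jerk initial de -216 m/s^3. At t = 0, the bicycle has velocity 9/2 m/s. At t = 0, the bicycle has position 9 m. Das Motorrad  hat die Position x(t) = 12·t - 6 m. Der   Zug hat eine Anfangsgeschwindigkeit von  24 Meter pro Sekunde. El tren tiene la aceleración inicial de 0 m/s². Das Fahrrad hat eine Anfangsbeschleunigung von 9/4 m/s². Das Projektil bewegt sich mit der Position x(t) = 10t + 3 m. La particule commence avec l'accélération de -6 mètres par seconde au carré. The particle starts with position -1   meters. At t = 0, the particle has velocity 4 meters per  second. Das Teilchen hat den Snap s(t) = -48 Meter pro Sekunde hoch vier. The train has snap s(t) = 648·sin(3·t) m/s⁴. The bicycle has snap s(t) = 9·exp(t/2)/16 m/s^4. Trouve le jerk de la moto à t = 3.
Nous devons dériver notre équation de la position x(t) = 12·t - 6 3 fois. En dérivant la position, nous obtenons la vitesse: v(t) = 12. En prenant d/dt de v(t), nous trouvons a(t) = 0. En dérivant l'accélération, nous obtenons le jerk: j(t) = 0. En utilisant j(t) = 0 et en substituant t = 3, nous trouvons j = 0.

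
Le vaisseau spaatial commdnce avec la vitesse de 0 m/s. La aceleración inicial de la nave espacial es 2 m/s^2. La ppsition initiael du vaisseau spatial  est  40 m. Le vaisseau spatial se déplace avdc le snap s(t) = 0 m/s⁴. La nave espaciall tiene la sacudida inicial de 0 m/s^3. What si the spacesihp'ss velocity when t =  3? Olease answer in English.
To solve this, we need to take 3 antiderivatives of our snap equation s(t) = 0. Finding the antiderivative of s(t) and using j(0) = 0: j(t) = 0. Taking ∫j(t)dt and applying a(0) = 2, we find a(t) = 2. Finding the antiderivative of a(t) and using v(0) = 0: v(t) = 2·t. We have velocity v(t) = 2·t. Substituting t = 3: v(3) = 6.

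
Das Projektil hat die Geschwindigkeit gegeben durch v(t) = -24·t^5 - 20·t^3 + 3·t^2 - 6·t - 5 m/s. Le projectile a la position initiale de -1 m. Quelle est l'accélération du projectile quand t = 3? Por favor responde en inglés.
Starting from velocity v(t) = -24·t^5 - 20·t^3 + 3·t^2 - 6·t - 5, we take 1 derivative. The derivative of velocity gives acceleration: a(t) = -120·t^4 - 60·t^2 + 6·t - 6. We have acceleration a(t) = -120·t^4 - 60·t^2 + 6·t - 6. Substituting t = 3: a(3) = -10248.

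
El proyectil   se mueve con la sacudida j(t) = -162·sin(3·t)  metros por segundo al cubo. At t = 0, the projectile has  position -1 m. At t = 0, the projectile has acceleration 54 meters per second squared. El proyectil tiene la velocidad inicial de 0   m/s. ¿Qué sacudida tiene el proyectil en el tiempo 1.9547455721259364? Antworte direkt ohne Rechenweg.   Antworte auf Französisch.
La réponse est 65.9016320345491.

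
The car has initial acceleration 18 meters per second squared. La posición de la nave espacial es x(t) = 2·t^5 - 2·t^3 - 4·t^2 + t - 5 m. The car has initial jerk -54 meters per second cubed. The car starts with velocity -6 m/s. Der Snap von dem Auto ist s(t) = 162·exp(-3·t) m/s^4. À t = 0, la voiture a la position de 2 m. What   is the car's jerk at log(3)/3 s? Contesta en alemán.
Wir müssen die Stammfunktion unserer Gleichung für den Snap s(t) = 162·exp(-3·t) 1-mal finden. Durch Integration von dem Snap und Verwendung der Anfangsbedingung j(0) = -54, erhalten wir j(t) = -54·exp(-3·t). Mit j(t) = -54·exp(-3·t) und Einsetzen von t = log(3)/3, finden wir j = -18.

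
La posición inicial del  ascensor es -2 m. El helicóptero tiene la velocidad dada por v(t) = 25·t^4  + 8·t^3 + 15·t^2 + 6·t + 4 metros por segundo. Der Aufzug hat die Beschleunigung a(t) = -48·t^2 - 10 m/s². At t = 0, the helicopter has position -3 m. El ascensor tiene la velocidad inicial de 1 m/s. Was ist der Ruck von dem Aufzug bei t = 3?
Um dies zu lösen, müssen wir 1 Ableitung unserer Gleichung für die Beschleunigung a(t) = -48·t^2 - 10 nehmen. Die Ableitung von der Beschleunigung ergibt den Ruck: j(t) = -96·t. Wir haben den Ruck j(t) = -96·t. Durch Einsetzen von t = 3: j(3) = -288.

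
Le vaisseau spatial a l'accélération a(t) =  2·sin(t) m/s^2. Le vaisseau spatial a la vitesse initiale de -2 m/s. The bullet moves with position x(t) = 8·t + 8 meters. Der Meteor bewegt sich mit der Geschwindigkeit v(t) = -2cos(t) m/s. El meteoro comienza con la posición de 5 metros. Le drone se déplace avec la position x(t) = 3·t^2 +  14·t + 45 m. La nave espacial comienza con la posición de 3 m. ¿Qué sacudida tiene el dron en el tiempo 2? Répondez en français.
En partant de la position x(t) = 3·t^2 + 14·t + 45, nous prenons 3 dérivées. En prenant d/dt de x(t), nous trouvons v(t) = 6·t + 14. En prenant d/dt de v(t), nous trouvons a(t) = 6. La dérivée de l'accélération donne le jerk: j(t) = 0. De l'équation du jerk j(t) = 0, nous substituons t = 2 pour obtenir j = 0.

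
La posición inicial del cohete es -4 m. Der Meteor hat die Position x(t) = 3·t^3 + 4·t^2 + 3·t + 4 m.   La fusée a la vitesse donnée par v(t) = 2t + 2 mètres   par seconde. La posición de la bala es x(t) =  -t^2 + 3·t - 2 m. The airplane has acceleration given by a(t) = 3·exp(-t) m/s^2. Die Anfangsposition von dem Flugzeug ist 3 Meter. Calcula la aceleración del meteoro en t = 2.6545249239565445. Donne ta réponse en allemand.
Ausgehend von der Position x(t) = 3·t^3 + 4·t^2 + 3·t + 4, nehmen wir 2 Ableitungen. Mit d/dt von x(t) finden wir v(t) = 9·t^2 + 8·t + 3. Durch Ableiten von der Geschwindigkeit erhalten wir die Beschleunigung: a(t) = 18·t + 8. Mit a(t) = 18·t + 8 und Einsetzen von t = 2.6545249239565445, finden wir a = 55.7814486312178.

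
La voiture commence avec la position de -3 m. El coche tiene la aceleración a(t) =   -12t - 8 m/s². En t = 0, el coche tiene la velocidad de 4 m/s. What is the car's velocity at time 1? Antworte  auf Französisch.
Pour résoudre ceci, nous devons prendre 1 primitive de notre équation de l'accélération a(t) = -12·t - 8. La primitive de l'accélération, avec v(0) = 4, donne la vitesse: v(t) = -6·t^2 - 8·t + 4. Nous avons la vitesse v(t) = -6·t^2 - 8·t + 4. En substituant t = 1: v(1) = -10.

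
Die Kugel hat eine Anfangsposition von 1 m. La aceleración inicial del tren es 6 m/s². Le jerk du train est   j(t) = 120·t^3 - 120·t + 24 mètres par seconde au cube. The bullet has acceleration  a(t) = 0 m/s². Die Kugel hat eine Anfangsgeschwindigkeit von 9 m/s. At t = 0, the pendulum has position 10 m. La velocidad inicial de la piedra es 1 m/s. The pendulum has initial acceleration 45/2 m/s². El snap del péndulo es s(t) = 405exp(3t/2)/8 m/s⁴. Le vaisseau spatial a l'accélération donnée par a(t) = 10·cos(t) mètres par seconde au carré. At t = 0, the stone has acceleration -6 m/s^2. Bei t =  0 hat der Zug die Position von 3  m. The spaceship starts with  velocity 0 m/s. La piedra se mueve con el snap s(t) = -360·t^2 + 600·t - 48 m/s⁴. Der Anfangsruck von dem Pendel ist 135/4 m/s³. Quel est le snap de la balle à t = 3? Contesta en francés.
Pour résoudre ceci, nous devons prendre 2 dérivées de notre équation de l'accélération a(t) = 0. La dérivée de l'accélération donne le jerk: j(t) = 0. La dérivée du jerk donne le snap: s(t) = 0. En utilisant s(t) = 0 et en substituant t = 3, nous trouvons s = 0.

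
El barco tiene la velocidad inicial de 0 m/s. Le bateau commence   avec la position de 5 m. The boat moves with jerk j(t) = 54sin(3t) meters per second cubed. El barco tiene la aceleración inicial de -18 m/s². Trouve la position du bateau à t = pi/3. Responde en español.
Necesitamos integrar nuestra ecuación de la sacudida j(t) = 54·sin(3·t) 3 veces. Tomando ∫j(t)dt y aplicando a(0) = -18, encontramos a(t) = -18·cos(3·t). Integrando la aceleración y usando la condición inicial v(0) = 0, obtenemos v(t) = -6·sin(3·t). Tomando ∫v(t)dt y aplicando x(0) = 5, encontramos x(t) = 2·cos(3·t) + 3. Tenemos la posición x(t) = 2·cos(3·t) + 3. Sustituyendo t = pi/3: x(pi/3) = 1.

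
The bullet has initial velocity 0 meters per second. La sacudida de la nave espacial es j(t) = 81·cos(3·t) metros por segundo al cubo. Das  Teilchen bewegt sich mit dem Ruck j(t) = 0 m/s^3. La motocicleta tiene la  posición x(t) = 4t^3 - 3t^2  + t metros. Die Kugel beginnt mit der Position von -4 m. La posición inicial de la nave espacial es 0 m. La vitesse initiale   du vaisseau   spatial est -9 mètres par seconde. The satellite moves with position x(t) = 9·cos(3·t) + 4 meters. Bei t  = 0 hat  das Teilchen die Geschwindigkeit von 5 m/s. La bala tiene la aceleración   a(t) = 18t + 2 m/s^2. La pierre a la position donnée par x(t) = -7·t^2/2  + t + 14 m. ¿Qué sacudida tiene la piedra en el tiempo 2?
Para resolver esto, necesitamos tomar 3 derivadas de nuestra ecuación de la posición x(t) = -7·t^2/2 + t + 14. La derivada de la posición da la velocidad: v(t) = 1 - 7·t. Tomando d/dt de v(t), encontramos a(t) = -7. Derivando la aceleración, obtenemos la sacudida: j(t) = 0. De la ecuación de la sacudida j(t) = 0, sustituimos t = 2 para obtener j = 0.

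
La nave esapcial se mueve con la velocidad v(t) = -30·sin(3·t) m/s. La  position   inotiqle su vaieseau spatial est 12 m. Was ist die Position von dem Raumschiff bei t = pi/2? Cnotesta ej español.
Necesitamos integrar nuestra ecuación de la velocidad v(t) = -30·sin(3·t) 1 vez. Tomando ∫v(t)dt y aplicando x(0) = 12, encontramos x(t) = 10·cos(3·t) + 2. Usando x(t) = 10·cos(3·t) + 2 y sustituyendo t = pi/2, encontramos x = 2.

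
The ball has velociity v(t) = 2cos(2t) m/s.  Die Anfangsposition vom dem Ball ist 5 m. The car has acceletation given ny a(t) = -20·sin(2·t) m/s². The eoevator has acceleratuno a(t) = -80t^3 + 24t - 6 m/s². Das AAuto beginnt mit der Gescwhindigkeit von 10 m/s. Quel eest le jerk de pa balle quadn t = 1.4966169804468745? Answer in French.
En partant de la vitesse v(t) = 2·cos(2·t), nous prenons 2 dérivées. La dérivée de la vitesse donne l'accélération: a(t) = -4·sin(2·t). La dérivée de l'accélération donne le jerk: j(t) = -8·cos(2·t). En utilisant j(t) = -8·cos(2·t) et en substituant t = 1.4966169804468745, nous trouvons j = 7.91212015923553.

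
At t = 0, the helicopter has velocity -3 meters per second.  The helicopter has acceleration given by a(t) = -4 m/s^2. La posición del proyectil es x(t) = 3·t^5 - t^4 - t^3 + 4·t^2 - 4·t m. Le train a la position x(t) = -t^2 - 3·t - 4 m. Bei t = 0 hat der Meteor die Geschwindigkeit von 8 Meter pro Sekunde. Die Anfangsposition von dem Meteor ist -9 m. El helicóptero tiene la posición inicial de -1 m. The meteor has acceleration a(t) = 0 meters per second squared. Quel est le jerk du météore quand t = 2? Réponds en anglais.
To solve this, we need to take 1 derivative of our acceleration equation a(t) = 0. Taking d/dt of a(t), we find j(t) = 0. Using j(t) = 0 and substituting t = 2, we find j = 0.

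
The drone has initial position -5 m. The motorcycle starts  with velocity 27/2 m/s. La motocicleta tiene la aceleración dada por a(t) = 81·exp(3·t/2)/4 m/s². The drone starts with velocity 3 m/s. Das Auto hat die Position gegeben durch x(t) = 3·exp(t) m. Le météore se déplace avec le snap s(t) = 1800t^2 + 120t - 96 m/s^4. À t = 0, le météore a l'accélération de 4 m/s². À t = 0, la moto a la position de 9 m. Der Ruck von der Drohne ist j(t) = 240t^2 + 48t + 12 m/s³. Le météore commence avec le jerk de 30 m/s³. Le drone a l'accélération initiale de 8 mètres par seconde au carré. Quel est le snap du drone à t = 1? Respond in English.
Starting from jerk j(t) = 240·t^2 + 48·t + 12, we take 1 derivative. The derivative of jerk gives snap: s(t) = 480·t + 48. From the given snap equation s(t) = 480·t + 48, we substitute t = 1 to get s = 528.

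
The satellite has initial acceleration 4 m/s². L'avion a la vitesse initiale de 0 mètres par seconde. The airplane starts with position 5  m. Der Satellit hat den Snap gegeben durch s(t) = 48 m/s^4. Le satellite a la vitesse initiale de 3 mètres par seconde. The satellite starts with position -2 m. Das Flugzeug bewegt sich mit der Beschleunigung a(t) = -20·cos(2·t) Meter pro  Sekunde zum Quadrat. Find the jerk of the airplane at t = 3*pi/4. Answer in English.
Starting from acceleration a(t) = -20·cos(2·t), we take 1 derivative. Taking d/dt of a(t), we find j(t) = 40·sin(2·t). From the given jerk equation j(t) = 40·sin(2·t), we substitute t = 3*pi/4 to get j = -40.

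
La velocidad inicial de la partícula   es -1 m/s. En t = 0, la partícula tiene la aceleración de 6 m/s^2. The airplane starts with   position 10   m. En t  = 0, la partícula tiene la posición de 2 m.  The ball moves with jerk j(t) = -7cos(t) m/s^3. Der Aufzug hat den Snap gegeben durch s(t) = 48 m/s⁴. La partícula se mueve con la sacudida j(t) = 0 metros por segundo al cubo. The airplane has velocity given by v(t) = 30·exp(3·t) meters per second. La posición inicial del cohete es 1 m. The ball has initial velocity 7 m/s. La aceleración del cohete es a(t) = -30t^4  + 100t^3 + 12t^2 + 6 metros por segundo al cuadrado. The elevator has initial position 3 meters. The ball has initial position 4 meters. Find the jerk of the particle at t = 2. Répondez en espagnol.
Usando j(t) = 0 y sustituyendo t = 2, encontramos j = 0.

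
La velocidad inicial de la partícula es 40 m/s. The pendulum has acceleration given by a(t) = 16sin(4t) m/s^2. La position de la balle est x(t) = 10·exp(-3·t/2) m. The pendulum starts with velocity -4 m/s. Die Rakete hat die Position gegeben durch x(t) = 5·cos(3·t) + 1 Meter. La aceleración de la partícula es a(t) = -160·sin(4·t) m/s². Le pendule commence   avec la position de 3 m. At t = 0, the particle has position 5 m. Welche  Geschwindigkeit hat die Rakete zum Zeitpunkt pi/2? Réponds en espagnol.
Partiendo de la posición x(t) = 5·cos(3·t) + 1, tomamos 1 derivada. Derivando la posición, obtenemos la velocidad: v(t) = -15·sin(3·t). Usando v(t) = -15·sin(3·t) y sustituyendo t = pi/2, encontramos v = 15.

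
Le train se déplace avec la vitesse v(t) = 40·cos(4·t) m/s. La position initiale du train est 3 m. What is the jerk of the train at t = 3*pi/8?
We must differentiate our velocity equation v(t) = 40·cos(4·t) 2 times. Taking d/dt of v(t), we find a(t) = -160·sin(4·t). Taking d/dt of a(t), we find j(t) = -640·cos(4·t). From the given jerk equation j(t) = -640·cos(4·t), we substitute t = 3*pi/8 to get j = 0.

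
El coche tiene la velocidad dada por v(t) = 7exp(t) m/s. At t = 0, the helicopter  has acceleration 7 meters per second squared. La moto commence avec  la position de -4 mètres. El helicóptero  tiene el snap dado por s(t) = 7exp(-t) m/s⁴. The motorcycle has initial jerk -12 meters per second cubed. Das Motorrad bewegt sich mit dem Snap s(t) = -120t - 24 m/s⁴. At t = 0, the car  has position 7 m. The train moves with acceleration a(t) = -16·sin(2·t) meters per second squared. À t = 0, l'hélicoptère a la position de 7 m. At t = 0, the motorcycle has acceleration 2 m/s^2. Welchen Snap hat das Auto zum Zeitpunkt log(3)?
Um dies zu lösen, müssen wir 3 Ableitungen unserer Gleichung für die Geschwindigkeit v(t) = 7·exp(t) nehmen. Mit d/dt von v(t) finden wir a(t) = 7·exp(t). Mit d/dt von a(t) finden wir j(t) = 7·exp(t). Die Ableitung von dem Ruck ergibt den Snap: s(t) = 7·exp(t). Mit s(t) = 7·exp(t) und Einsetzen von t = log(3), finden wir s = 21.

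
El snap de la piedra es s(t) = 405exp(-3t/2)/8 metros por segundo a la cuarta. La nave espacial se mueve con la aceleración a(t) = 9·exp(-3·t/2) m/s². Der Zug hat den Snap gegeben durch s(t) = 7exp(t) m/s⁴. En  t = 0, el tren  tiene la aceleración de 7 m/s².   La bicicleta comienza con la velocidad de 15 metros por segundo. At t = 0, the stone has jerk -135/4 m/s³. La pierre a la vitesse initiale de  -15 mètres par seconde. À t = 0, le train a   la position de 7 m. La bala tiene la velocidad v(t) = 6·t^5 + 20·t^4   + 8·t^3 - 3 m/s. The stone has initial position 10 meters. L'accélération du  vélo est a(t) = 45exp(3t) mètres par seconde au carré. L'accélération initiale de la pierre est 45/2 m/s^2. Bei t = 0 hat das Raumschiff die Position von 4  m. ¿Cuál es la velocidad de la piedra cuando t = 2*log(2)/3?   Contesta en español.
Necesitamos integrar nuestra ecuación del snap s(t) = 405·exp(-3·t/2)/8 3 veces. La antiderivada del snap es la sacudida. Usando j(0) = -135/4, obtenemos j(t) = -135·exp(-3·t/2)/4. Tomando ∫j(t)dt y aplicando a(0) = 45/2, encontramos a(t) = 45·exp(-3·t/2)/2. Tomando ∫a(t)dt y aplicando v(0) = -15, encontramos v(t) = -15·exp(-3·t/2). Tenemos la velocidad v(t) = -15·exp(-3·t/2). Sustituyendo t = 2*log(2)/3: v(2*log(2)/3) = -15/2.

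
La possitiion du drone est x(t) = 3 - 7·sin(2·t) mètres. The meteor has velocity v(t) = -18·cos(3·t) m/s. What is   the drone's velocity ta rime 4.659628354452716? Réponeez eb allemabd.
Ausgehend von der Position x(t) = 3 - 7·sin(2·t), nehmen wir 1 Ableitung. Mit d/dt von x(t) finden wir v(t) = -14·cos(2·t). Wir haben die Geschwindigkeit v(t) = -14·cos(2·t). Durch Einsetzen von t = 4.659628354452716: v(4.659628354452716) = 13.9221291540143.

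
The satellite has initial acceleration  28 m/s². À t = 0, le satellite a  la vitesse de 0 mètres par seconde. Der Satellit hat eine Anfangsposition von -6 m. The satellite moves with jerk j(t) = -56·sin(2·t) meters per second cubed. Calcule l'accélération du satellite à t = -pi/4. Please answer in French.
En partant du jerk j(t) = -56·sin(2·t), nous prenons 1 intégrale. La primitive du jerk, avec a(0) = 28, donne l'accélération: a(t) = 28·cos(2·t). De l'équation de l'accélération a(t) = 28·cos(2·t), nous substituons t = -pi/4 pour obtenir a = 0.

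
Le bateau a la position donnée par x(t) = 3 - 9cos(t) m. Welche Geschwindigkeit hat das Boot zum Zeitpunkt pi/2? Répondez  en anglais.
We must differentiate our position equation x(t) = 3 - 9·cos(t) 1 time. The derivative of position gives velocity: v(t) = 9·sin(t). From the given velocity equation v(t) = 9·sin(t), we substitute t = pi/2 to get v = 9.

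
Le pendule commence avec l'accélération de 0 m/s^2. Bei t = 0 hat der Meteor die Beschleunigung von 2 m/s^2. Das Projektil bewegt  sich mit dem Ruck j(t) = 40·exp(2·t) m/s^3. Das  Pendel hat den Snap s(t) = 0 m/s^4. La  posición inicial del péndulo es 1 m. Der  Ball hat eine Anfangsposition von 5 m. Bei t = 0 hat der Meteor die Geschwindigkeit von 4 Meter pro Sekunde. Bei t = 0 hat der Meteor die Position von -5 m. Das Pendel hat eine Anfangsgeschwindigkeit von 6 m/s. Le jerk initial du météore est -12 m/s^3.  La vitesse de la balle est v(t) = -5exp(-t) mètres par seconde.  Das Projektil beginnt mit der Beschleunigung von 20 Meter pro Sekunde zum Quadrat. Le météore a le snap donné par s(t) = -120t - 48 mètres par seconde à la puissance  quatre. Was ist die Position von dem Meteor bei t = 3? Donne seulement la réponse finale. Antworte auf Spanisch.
En t = 3, x = -443.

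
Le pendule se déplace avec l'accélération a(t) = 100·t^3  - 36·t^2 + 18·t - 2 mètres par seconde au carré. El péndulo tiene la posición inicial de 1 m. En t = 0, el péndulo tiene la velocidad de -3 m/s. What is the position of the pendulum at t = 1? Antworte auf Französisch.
Nous devons trouver l'intégrale de notre équation de l'accélération a(t) = 100·t^3 - 36·t^2 + 18·t - 2 2 fois. L'intégrale de l'accélération est la vitesse. En utilisant v(0) = -3, nous obtenons v(t) = 25·t^4 - 12·t^3 + 9·t^2 - 2·t - 3. L'intégrale de la vitesse est la position. En utilisant x(0) = 1, nous obtenons x(t) = 5·t^5 - 3·t^4 + 3·t^3 - t^2 - 3·t + 1. De l'équation de la position x(t) = 5·t^5 - 3·t^4 + 3·t^3 - t^2 - 3·t + 1, nous substituons t = 1 pour obtenir x = 2.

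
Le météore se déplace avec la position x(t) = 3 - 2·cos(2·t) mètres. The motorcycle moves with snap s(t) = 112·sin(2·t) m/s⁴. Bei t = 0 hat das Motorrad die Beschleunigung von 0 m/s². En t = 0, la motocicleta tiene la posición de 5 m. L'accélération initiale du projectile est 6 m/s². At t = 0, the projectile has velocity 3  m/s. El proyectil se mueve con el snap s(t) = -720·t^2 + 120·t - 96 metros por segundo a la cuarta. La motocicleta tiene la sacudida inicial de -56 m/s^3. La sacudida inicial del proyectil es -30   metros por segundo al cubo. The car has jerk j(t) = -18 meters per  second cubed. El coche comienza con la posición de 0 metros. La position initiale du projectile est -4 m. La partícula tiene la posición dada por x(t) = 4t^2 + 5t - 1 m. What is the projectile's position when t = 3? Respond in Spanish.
Necesitamos integrar nuestra ecuación del snap s(t) = -720·t^2 + 120·t - 96 4 veces. Tomando ∫s(t)dt y aplicando j(0) = -30, encontramos j(t) = -240·t^3 + 60·t^2 - 96·t - 30. La integral de la sacudida, con a(0) = 6, da la aceleración: a(t) = -60·t^4 + 20·t^3 - 48·t^2 - 30·t + 6. Tomando ∫a(t)dt y aplicando v(0) = 3, encontramos v(t) = -12·t^5 + 5·t^4 - 16·t^3 - 15·t^2 + 6·t + 3. La antiderivada de la velocidad es la posición. Usando x(0) = -4, obtenemos x(t) = -2·t^6 + t^5 - 4·t^4 - 5·t^3 + 3·t^2 + 3·t - 4. Usando x(t) = -2·t^6 + t^5 - 4·t^4 - 5·t^3 + 3·t^2 + 3·t - 4 y sustituyendo t = 3, encontramos x = -1642.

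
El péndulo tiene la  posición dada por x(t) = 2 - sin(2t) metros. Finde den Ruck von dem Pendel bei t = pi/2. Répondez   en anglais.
To solve this, we need to take 3 derivatives of our position equation x(t) = 2 - sin(2·t). The derivative of position gives velocity: v(t) = -2·cos(2·t). The derivative of velocity gives acceleration: a(t) = 4·sin(2·t). Differentiating acceleration, we get jerk: j(t) = 8·cos(2·t). From the given jerk equation j(t) = 8·cos(2·t), we substitute t = pi/2 to get j = -8.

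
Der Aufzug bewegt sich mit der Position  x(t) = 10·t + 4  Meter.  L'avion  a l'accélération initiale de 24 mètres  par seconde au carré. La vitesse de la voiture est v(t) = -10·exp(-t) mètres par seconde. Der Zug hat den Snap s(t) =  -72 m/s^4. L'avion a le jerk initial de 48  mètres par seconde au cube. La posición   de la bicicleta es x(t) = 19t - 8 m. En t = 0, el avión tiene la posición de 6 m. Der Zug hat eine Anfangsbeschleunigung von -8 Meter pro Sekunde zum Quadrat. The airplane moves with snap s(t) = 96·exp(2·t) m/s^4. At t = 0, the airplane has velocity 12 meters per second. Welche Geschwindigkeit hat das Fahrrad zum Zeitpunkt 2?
Um dies zu lösen, müssen wir 1 Ableitung unserer Gleichung für die Position x(t) = 19·t - 8 nehmen. Die Ableitung von der Position ergibt die Geschwindigkeit: v(t) = 19. Aus der Gleichung für die Geschwindigkeit v(t) = 19, setzen wir t = 2 ein und erhalten v = 19.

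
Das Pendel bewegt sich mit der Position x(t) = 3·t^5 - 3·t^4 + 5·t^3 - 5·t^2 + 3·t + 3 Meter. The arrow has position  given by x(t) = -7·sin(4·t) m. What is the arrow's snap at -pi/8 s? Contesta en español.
Para resolver esto, necesitamos tomar 4 derivadas de nuestra ecuación de la posición x(t) = -7·sin(4·t). La derivada de la posición da la velocidad: v(t) = -28·cos(4·t). Derivando la velocidad, obtenemos la aceleración: a(t) = 112·sin(4·t). La derivada de la aceleración da la sacudida: j(t) = 448·cos(4·t). Tomando d/dt de j(t), encontramos s(t) = -1792·sin(4·t). De la ecuación del snap s(t) = -1792·sin(4·t), sustituimos t = -pi/8 para obtener s = 1792.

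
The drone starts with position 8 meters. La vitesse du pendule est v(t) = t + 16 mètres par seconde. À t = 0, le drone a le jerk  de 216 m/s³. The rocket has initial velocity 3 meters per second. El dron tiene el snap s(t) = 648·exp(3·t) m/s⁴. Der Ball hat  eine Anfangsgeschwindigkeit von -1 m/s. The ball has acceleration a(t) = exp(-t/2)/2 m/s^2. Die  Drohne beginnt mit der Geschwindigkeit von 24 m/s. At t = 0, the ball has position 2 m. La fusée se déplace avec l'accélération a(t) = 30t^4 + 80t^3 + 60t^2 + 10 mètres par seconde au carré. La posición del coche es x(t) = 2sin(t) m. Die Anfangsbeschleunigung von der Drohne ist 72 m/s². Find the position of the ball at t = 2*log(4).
We must find the integral of our acceleration equation a(t) = exp(-t/2)/2 2 times. The antiderivative of acceleration is velocity. Using v(0) = -1, we get v(t) = -exp(-t/2). Finding the antiderivative of v(t) and using x(0) = 2: x(t) = 2·exp(-t/2). From the given position equation x(t) = 2·exp(-t/2), we substitute t = 2*log(4) to get x = 1/2.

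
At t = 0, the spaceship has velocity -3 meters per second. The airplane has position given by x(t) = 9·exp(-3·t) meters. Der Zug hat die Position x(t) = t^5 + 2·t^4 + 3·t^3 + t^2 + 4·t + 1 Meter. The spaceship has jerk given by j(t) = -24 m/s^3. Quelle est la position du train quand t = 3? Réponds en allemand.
Wir haben die Position x(t) = t^5 + 2·t^4 + 3·t^3 + t^2 + 4·t + 1. Durch Einsetzen von t = 3: x(3) = 508.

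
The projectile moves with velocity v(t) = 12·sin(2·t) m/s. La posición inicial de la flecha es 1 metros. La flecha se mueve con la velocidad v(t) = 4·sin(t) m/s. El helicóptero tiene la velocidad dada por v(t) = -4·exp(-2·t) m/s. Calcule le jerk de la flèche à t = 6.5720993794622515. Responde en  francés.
En partant de la vitesse v(t) = 4·sin(t), nous prenons 2 dérivées. En prenant d/dt de v(t), nous trouvons a(t) = 4·cos(t). En dérivant l'accélération, nous obtenons le jerk: j(t) = -4·sin(t). Nous avons le jerk j(t) = -4·sin(t). En substituant t = 6.5720993794622515: j(6.5720993794622515) = -1.13964589248789.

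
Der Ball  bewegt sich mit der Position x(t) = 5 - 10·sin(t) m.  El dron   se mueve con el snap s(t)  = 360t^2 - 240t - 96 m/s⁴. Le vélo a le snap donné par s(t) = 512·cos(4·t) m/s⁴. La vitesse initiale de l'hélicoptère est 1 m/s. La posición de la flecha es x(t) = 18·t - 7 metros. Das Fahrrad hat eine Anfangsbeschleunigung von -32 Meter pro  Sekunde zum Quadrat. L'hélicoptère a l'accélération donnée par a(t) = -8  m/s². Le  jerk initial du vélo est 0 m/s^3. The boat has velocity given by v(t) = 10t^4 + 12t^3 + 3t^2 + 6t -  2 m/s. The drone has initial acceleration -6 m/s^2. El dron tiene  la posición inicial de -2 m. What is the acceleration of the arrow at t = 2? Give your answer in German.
Um dies zu lösen, müssen wir 2 Ableitungen unserer Gleichung für die Position x(t) = 18·t - 7 nehmen. Durch Ableiten von der Position erhalten wir die Geschwindigkeit: v(t) = 18. Durch Ableiten von der Geschwindigkeit erhalten wir die Beschleunigung: a(t) = 0. Mit a(t) = 0 und Einsetzen von t = 2, finden wir a = 0.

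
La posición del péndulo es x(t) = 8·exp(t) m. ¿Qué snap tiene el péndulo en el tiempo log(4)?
Partiendo de la posición x(t) = 8·exp(t), tomamos 4 derivadas. Derivando la posición, obtenemos la velocidad: v(t) = 8·exp(t). La derivada de la velocidad da la aceleración: a(t) = 8·exp(t). La derivada de la aceleración da la sacudida: j(t) = 8·exp(t). Tomando d/dt de j(t), encontramos s(t) = 8·exp(t). Tenemos el snap s(t) = 8·exp(t). Sustituyendo t = log(4): s(log(4)) = 32.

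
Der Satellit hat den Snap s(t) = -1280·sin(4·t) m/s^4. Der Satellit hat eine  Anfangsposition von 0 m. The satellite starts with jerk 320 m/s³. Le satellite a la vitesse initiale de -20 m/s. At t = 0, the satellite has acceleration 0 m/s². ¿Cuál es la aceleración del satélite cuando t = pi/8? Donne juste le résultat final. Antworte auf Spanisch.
La aceleración en t = pi/8 es a = 80.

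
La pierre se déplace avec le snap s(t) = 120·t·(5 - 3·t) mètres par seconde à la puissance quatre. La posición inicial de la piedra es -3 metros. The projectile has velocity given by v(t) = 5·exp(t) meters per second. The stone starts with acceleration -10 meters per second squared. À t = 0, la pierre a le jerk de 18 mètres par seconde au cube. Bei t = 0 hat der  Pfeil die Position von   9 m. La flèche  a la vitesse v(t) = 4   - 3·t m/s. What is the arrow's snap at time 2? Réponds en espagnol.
Para resolver esto, necesitamos tomar 3 derivadas de nuestra ecuación de la velocidad v(t) = 4 - 3·t. Derivando la velocidad, obtenemos la aceleración: a(t) = -3. Tomando d/dt de a(t), encontramos j(t) = 0. La derivada de la sacudida da el snap: s(t) = 0. De la ecuación del snap s(t) = 0, sustituimos t = 2 para obtener s = 0.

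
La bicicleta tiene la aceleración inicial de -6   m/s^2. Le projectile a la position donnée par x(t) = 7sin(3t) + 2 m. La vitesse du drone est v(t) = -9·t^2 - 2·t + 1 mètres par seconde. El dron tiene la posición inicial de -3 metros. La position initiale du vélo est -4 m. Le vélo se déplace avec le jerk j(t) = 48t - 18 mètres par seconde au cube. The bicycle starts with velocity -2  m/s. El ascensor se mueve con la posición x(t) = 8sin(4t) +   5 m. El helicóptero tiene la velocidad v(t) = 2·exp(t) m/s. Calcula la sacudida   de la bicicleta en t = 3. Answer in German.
Mit j(t) = 48·t - 18 und Einsetzen von t = 3, finden wir j = 126.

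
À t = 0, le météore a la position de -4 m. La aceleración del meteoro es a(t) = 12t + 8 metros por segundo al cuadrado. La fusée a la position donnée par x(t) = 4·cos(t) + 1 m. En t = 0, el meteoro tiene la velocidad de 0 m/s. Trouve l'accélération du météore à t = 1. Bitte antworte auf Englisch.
From the given acceleration equation a(t) = 12·t + 8, we substitute t = 1 to get a = 20.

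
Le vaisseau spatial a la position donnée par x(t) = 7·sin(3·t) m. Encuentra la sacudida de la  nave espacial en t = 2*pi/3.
Para resolver esto, necesitamos tomar 3 derivadas de nuestra ecuación de la posición x(t) = 7·sin(3·t). Tomando d/dt de x(t), encontramos v(t) = 21·cos(3·t). Tomando d/dt de v(t), encontramos a(t) = -63·sin(3·t). Tomando d/dt de a(t), encontramos j(t) = -189·cos(3·t). Tenemos la sacudida j(t) = -189·cos(3·t). Sustituyendo t = 2*pi/3: j(2*pi/3) = -189.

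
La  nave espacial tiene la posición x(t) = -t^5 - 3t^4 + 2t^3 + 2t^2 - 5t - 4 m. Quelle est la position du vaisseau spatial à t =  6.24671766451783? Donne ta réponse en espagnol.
Tenemos la posición x(t) = -t^5 - 3·t^4 + 2·t^3 + 2·t^2 - 5·t - 4. Sustituyendo t = 6.24671766451783: x(6.24671766451783) = -13549.4335636559.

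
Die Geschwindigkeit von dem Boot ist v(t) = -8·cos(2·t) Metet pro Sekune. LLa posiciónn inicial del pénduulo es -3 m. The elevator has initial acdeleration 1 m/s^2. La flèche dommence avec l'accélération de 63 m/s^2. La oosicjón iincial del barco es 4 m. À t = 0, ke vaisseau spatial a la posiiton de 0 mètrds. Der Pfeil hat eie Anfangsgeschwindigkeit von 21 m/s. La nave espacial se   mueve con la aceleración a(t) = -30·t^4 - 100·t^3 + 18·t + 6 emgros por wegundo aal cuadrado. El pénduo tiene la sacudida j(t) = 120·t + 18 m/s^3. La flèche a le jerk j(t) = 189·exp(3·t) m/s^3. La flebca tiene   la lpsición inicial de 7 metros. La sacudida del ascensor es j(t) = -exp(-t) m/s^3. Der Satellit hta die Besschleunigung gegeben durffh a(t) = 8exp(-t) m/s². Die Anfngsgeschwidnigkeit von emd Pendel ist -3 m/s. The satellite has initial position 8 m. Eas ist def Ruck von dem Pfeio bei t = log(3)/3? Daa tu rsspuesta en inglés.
From the given jerk equation j(t) = 189·exp(3·t), we substitute t = log(3)/3 to get j = 567.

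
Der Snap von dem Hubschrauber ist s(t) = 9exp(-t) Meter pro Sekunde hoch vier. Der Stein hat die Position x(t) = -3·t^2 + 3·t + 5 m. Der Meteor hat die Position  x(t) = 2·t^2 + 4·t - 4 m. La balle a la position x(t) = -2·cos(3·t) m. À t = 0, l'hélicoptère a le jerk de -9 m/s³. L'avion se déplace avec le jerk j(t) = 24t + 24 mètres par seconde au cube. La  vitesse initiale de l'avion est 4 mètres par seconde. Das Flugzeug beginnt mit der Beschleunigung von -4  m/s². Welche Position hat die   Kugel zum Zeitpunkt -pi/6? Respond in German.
Mit x(t) = -2·cos(3·t) und Einsetzen von t = -pi/6, finden wir x = 0.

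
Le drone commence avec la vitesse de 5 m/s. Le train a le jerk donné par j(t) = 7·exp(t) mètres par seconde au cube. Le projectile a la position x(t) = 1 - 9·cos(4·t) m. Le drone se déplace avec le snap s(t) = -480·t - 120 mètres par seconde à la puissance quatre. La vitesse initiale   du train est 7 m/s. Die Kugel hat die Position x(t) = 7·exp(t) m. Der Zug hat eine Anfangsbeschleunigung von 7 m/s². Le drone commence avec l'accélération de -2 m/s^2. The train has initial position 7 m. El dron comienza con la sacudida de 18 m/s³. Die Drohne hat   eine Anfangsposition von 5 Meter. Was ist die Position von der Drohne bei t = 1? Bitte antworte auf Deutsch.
Wir müssen unsere Gleichung für den Snap s(t) = -480·t - 120 4-mal integrieren. Durch Integration von dem Snap und Verwendung der Anfangsbedingung j(0) = 18, erhalten wir j(t) = -240·t^2 - 120·t + 18. Die Stammfunktion von dem Ruck ist die Beschleunigung. Mit a(0) = -2 erhalten wir a(t) = -80·t^3 - 60·t^2 + 18·t - 2. Das Integral von der Beschleunigung, mit v(0) = 5, ergibt die Geschwindigkeit: v(t) = -20·t^4 - 20·t^3 + 9·t^2 - 2·t + 5. Das Integral von der Geschwindigkeit ist die Position. Mit x(0) = 5 erhalten wir x(t) = -4·t^5 - 5·t^4 + 3·t^3 - t^2 + 5·t + 5. Wir haben die Position x(t) = -4·t^5 - 5·t^4 + 3·t^3 - t^2 + 5·t + 5. Durch Einsetzen von t = 1: x(1) = 3.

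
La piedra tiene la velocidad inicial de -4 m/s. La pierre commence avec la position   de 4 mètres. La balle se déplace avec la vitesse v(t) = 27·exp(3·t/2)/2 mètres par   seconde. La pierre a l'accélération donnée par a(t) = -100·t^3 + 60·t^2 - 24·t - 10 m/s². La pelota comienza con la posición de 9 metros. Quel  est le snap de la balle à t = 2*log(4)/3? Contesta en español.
Para resolver esto, necesitamos tomar 3 derivadas de nuestra ecuación de la velocidad v(t) = 27·exp(3·t/2)/2. Derivando la velocidad, obtenemos la aceleración: a(t) = 81·exp(3·t/2)/4. Tomando d/dt de a(t), encontramos j(t) = 243·exp(3·t/2)/8. Derivando la sacudida, obtenemos el snap: s(t) = 729·exp(3·t/2)/16. Tenemos el snap s(t) = 729·exp(3·t/2)/16. Sustituyendo t = 2*log(4)/3: s(2*log(4)/3) = 729/4.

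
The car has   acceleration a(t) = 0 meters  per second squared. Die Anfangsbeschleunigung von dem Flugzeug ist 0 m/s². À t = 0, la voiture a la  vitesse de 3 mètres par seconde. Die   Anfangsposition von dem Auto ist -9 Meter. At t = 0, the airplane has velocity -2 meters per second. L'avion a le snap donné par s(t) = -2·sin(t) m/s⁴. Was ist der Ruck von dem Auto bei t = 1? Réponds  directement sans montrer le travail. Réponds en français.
À t = 1, j = 0.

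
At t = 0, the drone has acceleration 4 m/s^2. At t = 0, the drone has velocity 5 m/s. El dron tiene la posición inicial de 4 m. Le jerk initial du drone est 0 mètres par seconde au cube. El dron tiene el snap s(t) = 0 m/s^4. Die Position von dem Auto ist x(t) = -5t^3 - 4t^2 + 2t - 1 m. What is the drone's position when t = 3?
To find the answer, we compute 4 antiderivatives of s(t) = 0. The integral of snap is jerk. Using j(0) = 0, we get j(t) = 0. Integrating jerk and using the initial condition a(0) = 4, we get a(t) = 4. Finding the antiderivative of a(t) and using v(0) = 5: v(t) = 4·t + 5. Integrating velocity and using the initial condition x(0) = 4, we get x(t) = 2·t^2 + 5·t + 4. Using x(t) = 2·t^2 + 5·t + 4 and substituting t = 3, we find x = 37.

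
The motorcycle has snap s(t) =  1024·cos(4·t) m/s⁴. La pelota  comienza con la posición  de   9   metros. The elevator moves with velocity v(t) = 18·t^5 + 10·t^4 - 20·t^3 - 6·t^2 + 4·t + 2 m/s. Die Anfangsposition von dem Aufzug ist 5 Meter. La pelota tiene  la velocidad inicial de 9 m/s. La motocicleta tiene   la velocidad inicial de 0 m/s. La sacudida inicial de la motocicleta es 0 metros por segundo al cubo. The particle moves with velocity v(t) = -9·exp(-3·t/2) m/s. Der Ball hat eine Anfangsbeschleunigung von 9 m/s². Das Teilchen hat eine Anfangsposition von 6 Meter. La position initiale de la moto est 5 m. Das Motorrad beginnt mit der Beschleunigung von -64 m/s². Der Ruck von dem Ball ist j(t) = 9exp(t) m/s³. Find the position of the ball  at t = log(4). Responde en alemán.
Ausgehend von dem Ruck j(t) = 9·exp(t), nehmen wir 3 Integrale. Mit ∫j(t)dt und Anwendung von a(0) = 9, finden wir a(t) = 9·exp(t). Durch Integration von der Beschleunigung und Verwendung der Anfangsbedingung v(0) = 9, erhalten wir v(t) = 9·exp(t). Das Integral von der Geschwindigkeit ist die Position. Mit x(0) = 9 erhalten wir x(t) = 9·exp(t). Mit x(t) = 9·exp(t) und Einsetzen von t = log(4), finden wir x = 36.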